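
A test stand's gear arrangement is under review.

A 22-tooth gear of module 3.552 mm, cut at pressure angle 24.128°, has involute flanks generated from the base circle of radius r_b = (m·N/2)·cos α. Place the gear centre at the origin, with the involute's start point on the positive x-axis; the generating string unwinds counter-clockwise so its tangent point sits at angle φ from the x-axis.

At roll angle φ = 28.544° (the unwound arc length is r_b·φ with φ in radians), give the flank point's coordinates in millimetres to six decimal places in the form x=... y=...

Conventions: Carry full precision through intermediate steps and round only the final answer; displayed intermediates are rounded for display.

class = single-mesh tooth geometry [base-circle involute, m = 3.552, 22T]
pitch radius r_p = m·N/2 = 3.552·22/2 = 39.072000
base radius r_b = r_p·cos α = 39.072000·cos 24.128° = 35.658456
roll angle φ = 28.544° = 0.49818678 rad
x = r_b·(cos φ + φ·sin φ) = 39.812693
y = r_b·(sin φ − φ·cos φ) = 1.433510

x=39.812693 y=1.433510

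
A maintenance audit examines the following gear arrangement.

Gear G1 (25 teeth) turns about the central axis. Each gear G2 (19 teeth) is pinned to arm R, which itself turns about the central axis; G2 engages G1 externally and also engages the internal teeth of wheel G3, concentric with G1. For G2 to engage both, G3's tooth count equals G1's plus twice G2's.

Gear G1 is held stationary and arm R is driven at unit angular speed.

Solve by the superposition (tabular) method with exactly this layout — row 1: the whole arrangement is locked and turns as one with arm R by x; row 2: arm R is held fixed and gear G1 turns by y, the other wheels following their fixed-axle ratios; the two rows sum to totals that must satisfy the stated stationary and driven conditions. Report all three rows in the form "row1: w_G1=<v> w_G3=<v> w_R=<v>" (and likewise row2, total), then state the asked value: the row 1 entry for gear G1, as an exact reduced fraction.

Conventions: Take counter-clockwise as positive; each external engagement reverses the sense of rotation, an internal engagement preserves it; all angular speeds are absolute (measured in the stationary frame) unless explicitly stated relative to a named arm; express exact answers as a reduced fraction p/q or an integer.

row1: w_G1=1 w_G3=1 w_R=1
row2: w_G1=-1 w_G3=25/63 w_R=0
total: w_G1=0 w_G3=88/63 w_R=1
asked value: 1

recognized (axles ride arm R): planetary set, 25/19/63 teeth
row 1 — lock + rotate with arm: ω_sun = ω_ring = ω_arm = x
row 2: sun turns y, ring = −(25/63)·y, arm 0
boundary: total ω_sun = x + y = 0 and total ω_arm = x = 1  ⇒  y = -1, x = 1
row 2 ring = −(25/63)·(-1) = 25/63
totals (row 1 + row 2): sun 1 + (-1) = 0, ring 1 + 25/63 = 88/63, arm 1 + 0 = 1
asked cell (row1, sun) = 1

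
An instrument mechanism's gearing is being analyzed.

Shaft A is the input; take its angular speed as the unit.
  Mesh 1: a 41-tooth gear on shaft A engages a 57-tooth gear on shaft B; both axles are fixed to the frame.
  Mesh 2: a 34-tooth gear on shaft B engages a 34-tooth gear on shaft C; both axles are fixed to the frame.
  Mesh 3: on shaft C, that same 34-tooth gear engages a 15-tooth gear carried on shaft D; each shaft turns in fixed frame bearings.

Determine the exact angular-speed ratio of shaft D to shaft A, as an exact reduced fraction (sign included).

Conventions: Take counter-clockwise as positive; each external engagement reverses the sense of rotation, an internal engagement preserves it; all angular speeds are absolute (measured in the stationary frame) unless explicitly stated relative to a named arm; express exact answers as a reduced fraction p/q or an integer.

class = fixed-axis compound train [3 meshes; 3 ratios multiply, 3 sense flips]
mesh 1 [41T→57T]: running ratio 41/57, sense −
mesh 2 [34T→34T]: running ratio 41/57, sense +
mesh 3 [34T→15T]: running ratio 1394/855, sense −
ω_out/ω_in = -1394/855

-1394/855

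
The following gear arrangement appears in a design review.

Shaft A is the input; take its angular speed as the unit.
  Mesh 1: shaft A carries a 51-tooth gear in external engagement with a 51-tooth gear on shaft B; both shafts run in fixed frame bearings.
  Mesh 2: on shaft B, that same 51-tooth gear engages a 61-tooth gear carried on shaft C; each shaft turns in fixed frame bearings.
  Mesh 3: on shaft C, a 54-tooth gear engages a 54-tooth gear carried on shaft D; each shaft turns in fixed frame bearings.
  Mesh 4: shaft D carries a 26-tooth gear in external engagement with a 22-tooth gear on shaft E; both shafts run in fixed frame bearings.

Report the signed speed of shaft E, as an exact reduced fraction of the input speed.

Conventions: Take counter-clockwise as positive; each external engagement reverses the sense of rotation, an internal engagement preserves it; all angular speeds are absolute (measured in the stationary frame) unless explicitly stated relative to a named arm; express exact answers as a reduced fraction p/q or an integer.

4-mesh fixed-axis compound train (all bearings frame-fixed)
mesh 1 [51T→51T]: |ω|/ω_in = 1×51/51 = 1, sense flips to −
mesh 2 [51T→61T]: |ω|/ω_in = 1×51/61 = 51/61, sense flips to +
mesh 3 [54T→54T]: |ω|/ω_in = (51/61)×54/54 = 51/61, sense flips to −
mesh 4 [26T→22T]: |ω|/ω_in = (51/61)×26/22 = 663/671, sense flips to +
signed output speed (× input speed) = 663/671

663/671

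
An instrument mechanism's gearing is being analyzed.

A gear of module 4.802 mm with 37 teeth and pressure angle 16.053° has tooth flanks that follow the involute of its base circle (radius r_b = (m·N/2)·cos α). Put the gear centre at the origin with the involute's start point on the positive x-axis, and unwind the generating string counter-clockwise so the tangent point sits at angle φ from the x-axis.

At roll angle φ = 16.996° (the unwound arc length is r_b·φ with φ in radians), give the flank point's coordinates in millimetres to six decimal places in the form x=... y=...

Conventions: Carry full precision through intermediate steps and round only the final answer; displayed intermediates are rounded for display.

x=89.046803 y=0.736283

topology: single-mesh involute geometry — m = 4.802, N = 37
pitch radius r_p = m·N/2 = 4.802·37/2 = 88.837000
base radius r_b = r_p·cos α = 88.837000·cos 16.053° = 85.372918
roll angle φ = 16.996° = 0.29663616 rad
x = r_b·(cos φ + φ·sin φ) = 89.046803
y = r_b·(sin φ − φ·cos φ) = 0.736283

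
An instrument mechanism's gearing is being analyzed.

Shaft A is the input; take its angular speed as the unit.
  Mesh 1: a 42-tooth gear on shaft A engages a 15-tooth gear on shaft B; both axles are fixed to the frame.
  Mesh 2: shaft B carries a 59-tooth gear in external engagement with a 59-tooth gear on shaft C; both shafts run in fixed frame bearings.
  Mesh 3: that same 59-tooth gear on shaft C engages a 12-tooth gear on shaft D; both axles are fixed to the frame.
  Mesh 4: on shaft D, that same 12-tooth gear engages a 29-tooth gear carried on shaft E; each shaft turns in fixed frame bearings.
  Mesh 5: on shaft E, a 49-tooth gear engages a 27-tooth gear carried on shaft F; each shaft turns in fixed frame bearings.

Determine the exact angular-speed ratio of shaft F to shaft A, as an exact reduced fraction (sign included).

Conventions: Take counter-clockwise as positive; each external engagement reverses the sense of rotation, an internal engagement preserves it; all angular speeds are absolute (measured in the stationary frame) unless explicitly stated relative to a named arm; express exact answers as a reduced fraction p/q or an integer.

class = fixed-axis compound train [5 meshes; 5 ratios multiply, 5 sense flips]
mesh 1 [42T→15T]: running ratio 14/5, sense −
mesh 2 [59T→59T]: running ratio 14/5, sense +
mesh 3 [59T→12T]: running ratio 413/30, sense −
mesh 4 [12T→29T]: running ratio 826/145, sense +
mesh 5 [49T→27T]: running ratio 40474/3915, sense −
ω_out/ω_in = -40474/3915

-40474/3915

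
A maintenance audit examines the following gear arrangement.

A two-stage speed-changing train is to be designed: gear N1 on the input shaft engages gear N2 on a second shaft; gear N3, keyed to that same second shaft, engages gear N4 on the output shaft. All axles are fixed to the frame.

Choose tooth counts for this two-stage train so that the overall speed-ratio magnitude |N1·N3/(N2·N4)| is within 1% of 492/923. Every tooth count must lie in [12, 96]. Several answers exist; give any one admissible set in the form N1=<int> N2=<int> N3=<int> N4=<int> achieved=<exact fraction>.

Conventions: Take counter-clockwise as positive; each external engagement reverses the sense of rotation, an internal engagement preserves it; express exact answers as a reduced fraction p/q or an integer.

class = fixed-axis compound train [2-stage, 492/923 wanted]
target = 492/923 in lowest terms: an exact hit needs N1·N3 = k·492 and N2·N4 = k·923 for one integer k, every count in [12, 96]; additionally prefer no 1:1 stage (N1 ≠ N2, N3 ≠ N4)
k = 1: N1·N3 = 492 = 12·41, N2·N4 = 923 = 13·71
achieved = 12·41/(13·71) = 492/923; |achieved − target| = 0 ≤ 123/23075 ✓

N1=12 N2=13 N3=41 N4=71 achieved=492/923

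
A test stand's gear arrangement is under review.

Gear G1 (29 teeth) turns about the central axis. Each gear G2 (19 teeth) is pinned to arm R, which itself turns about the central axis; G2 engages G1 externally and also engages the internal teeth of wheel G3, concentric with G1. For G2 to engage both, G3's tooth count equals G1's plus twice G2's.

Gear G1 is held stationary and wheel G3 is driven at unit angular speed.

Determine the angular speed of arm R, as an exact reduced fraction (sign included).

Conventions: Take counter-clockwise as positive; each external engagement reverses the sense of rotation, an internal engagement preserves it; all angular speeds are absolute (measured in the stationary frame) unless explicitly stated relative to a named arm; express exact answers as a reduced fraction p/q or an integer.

67/96

class = planetary set [G3 = 29+2·19 = 67; Willis about the carrier]
ring teeth: 29 + 2·19 = 67
29(ω_sun−ω_arm) = −67(ω_ring−ω_arm),  ω_sun = 0, ω_ring = 1
29(0−ω_arm) = −67(1−ω_arm)  ⇒  96·ω_arm = 67  ⇒  ω_arm = 67/96
exact speed ratio = 67/96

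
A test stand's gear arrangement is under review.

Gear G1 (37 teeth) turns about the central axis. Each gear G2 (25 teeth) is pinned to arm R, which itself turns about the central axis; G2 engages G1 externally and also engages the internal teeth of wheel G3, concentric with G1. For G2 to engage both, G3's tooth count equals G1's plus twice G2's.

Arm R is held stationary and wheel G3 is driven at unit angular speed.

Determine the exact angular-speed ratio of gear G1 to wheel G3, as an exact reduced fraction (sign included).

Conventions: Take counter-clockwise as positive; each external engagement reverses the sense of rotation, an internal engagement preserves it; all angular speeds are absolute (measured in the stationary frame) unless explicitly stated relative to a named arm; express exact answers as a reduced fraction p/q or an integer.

recognized (axles ride arm R): planetary set, 37/25/87 teeth
ring teeth: 37 + 2·25 = 87
37(ω_sun−ω_arm) = −87(ω_ring−ω_arm),  ω_arm = 0, ω_ring = 1
ω_sun = 0 − (87/37)(1−0) = -87/37
ω_out/ω_in = -87/37

-87/37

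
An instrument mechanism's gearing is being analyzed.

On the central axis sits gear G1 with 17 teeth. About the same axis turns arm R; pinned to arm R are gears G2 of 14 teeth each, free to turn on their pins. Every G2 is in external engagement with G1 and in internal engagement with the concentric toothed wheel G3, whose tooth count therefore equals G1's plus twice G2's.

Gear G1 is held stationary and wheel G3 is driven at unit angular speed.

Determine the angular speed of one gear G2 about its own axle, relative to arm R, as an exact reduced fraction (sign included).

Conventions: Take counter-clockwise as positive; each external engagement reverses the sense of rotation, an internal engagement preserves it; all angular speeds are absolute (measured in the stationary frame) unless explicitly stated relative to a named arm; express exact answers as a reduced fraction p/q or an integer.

planetary set (17T centre, 14T on arm, 45T internal) — Willis relation
ring teeth: 17 + 2·14 = 45
17(ω_sun−ω_arm) = −45(ω_ring−ω_arm),  ω_sun = 0, ω_ring = 1
17(0−ω_arm) = −45(1−ω_arm)  ⇒  62·ω_arm = 45  ⇒  ω_arm = 45/62
sun–planet mesh: 17·(0−45/62) = −14·(ω_p−ω_arm)  ⇒  ω_p−ω_arm = 765/868
exact speed ratio = 765/868

765/868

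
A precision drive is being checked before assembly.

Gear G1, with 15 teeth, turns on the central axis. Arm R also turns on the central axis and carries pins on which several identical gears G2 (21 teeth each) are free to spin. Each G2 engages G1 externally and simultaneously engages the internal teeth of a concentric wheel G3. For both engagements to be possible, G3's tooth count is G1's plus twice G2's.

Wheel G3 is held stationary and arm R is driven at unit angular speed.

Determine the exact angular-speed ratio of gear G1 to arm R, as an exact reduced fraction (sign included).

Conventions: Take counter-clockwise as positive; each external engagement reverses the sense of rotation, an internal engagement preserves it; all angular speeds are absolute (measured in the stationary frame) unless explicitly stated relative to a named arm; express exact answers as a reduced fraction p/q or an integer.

recognized (axles ride arm R): planetary set, 15/21/57 teeth
ring teeth: 15 + 2·21 = 57
15(ω_sun−ω_arm) = −57(ω_ring−ω_arm),  ω_ring = 0, ω_arm = 1
ω_sun = 1 − (57/15)(0−1) = 24/5
ω_out/ω_in = 24/5

24/5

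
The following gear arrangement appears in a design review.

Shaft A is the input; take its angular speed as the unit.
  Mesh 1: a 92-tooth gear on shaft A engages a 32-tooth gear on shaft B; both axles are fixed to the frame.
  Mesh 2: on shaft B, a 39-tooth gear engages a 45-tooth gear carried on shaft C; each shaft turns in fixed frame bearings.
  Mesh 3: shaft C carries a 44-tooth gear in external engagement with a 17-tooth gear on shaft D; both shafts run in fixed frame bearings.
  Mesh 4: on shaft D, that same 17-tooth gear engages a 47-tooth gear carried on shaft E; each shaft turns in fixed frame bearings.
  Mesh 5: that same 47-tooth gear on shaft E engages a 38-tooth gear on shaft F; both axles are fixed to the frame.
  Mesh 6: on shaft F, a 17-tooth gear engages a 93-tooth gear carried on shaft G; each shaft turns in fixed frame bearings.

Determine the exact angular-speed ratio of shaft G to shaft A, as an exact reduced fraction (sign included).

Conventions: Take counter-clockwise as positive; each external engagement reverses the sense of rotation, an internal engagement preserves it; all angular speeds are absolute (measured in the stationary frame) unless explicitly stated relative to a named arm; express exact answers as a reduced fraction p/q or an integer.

55913/106020

class = fixed-axis compound train [6 meshes; 6 ratios multiply, 6 sense flips]
mesh 1 [92T→32T]: running ratio 23/8, sense −
mesh 2 [39T→45T]: running ratio 299/120, sense +
mesh 3 [44T→17T]: running ratio 3289/510, sense −
mesh 4 [17T→47T]: running ratio 3289/1410, sense +
mesh 5 [47T→38T]: running ratio 3289/1140, sense −
mesh 6 [17T→93T]: running ratio 55913/106020, sense +
ω_out/ω_in = 55913/106020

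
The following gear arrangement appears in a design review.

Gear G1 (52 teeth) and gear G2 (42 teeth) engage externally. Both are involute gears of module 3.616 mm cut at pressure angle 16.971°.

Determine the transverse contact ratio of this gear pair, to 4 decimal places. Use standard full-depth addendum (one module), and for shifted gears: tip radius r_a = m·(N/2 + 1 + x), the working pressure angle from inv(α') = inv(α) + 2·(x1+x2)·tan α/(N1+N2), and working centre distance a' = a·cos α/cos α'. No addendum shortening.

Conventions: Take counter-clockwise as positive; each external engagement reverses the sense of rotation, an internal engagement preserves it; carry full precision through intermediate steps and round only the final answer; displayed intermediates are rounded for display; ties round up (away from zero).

single-mesh involute tooth geometry (52T engaging 42T at module 3.616)
base radii: r_b1 = 89.921849, r_b2 = 72.629186
tip radii: r_a1 = 97.632000, r_a2 = 79.552000
no profile shift: α' = α, a' = a
action lengths: √(r_a1²−r_b1²) = 38.027207, √(r_a2²−r_b2²) = 32.458005
base pitch p_b = π·m·cos α = 10.865301
CR = (38.027207 + 32.458005 − 169.952000·sin 16.97100°)/10.865301 = 1.921560
contact ratio ≈ 1.9216

1.9216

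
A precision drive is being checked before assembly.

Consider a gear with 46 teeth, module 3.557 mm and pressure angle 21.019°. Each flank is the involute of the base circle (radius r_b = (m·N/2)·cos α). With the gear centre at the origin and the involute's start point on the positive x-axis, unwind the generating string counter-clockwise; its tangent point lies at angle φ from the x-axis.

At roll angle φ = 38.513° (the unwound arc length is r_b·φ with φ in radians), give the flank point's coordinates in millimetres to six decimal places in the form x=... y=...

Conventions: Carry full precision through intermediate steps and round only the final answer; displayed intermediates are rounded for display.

single-mesh involute tooth geometry (46T wheel at module 3.557)
pitch radius r_p = m·N/2 = 3.557·46/2 = 81.811000
base radius r_b = r_p·cos α = 81.811000·cos 21.019° = 76.367422
roll angle φ = 38.513° = 0.67217865 rad
x = r_b·(cos φ + φ·sin φ) = 91.719358
y = r_b·(sin φ − φ·cos φ) = 7.387375

x=91.719358 y=7.387375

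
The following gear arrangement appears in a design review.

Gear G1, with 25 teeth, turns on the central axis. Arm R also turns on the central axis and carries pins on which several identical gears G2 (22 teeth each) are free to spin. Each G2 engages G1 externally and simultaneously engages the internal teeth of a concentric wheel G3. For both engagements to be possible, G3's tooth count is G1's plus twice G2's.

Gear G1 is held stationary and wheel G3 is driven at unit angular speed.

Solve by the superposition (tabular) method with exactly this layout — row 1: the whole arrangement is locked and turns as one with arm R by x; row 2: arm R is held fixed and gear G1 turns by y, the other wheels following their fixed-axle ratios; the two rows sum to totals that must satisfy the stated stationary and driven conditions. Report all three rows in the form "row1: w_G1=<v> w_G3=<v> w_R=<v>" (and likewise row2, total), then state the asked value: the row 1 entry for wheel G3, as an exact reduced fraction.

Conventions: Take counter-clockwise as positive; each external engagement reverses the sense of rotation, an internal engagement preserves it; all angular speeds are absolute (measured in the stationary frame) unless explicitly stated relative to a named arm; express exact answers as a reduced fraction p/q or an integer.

class = planetary set [G3 = 25+2·22 = 69; Willis about the carrier]
row 1 — lock + rotate with arm: ω_sun = ω_ring = ω_arm = x
superposition row 2 [arm held]: sun y, ring −(25/69)·y, arm 0
boundary: total ω_sun = x + y = 0 and total ω_ring = x − (25/69)·y = 1  ⇒  y = -69/94, x = 69/94
row 2 ring = −(25/69)·(-69/94) = 25/94
totals (row 1 + row 2): sun 69/94 + (-69/94) = 0, ring 69/94 + 25/94 = 1, arm 69/94 + 0 = 69/94
asked cell (row1, ring) = 69/94

row1: w_G1=69/94 w_G3=69/94 w_R=69/94
row2: w_G1=-69/94 w_G3=25/94 w_R=0
total: w_G1=0 w_G3=1 w_R=69/94
asked value: 69/94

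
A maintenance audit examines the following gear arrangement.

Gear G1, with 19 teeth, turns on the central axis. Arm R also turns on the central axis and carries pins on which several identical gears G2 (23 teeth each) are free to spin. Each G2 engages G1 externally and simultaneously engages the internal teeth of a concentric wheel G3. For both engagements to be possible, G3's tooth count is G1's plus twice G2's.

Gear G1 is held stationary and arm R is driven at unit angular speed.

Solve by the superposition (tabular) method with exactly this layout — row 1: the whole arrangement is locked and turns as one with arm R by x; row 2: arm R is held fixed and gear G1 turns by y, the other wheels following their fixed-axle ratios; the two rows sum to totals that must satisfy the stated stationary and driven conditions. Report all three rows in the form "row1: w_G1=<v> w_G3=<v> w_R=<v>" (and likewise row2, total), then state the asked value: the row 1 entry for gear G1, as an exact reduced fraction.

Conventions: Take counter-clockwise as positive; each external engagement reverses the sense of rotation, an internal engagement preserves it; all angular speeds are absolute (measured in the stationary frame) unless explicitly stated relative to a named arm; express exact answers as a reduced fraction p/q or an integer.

row1: w_G1=1 w_G3=1 w_R=1
row2: w_G1=-1 w_G3=19/65 w_R=0
total: w_G1=0 w_G3=84/65 w_R=1
asked value: 1

recognized (axles ride arm R): planetary set, 19/23/65 teeth
row 1 (train locked, turned with arm): all members turn x
row 2 (arm held, sun turns y): ω_ring = −(19/65)·y, ω_arm = 0
boundary: total ω_sun = x + y = 0 and total ω_arm = x = 1  ⇒  y = -1, x = 1
row 2 ring = −(19/65)·(-1) = 19/65
totals (row 1 + row 2): sun 1 + (-1) = 0, ring 1 + 19/65 = 84/65, arm 1 + 0 = 1
asked cell (row1, sun) = 1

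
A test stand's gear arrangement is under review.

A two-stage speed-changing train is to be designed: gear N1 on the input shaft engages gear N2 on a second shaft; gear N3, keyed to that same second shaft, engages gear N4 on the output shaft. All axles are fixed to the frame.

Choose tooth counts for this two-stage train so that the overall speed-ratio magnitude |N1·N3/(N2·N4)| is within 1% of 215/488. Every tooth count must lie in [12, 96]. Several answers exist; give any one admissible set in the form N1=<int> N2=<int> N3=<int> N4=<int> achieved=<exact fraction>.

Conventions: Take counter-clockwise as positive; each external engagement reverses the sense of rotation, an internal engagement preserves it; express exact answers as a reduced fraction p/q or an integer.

N1=15 N2=24 N3=43 N4=61 achieved=215/488

topology: fixed-axis compound train — 2 stages, target 215/488
target = 215/488 in lowest terms: an exact hit needs N1·N3 = k·215 and N2·N4 = k·488 for one integer k, every count in [12, 96]; additionally prefer no 1:1 stage (N1 ≠ N2, N3 ≠ N4)
k = 1…2: no 1:1-free in-range split of k·215 and k·488 into factor pairs; take k = 3
k = 3: N1·N3 = 645 = 15·43, N2·N4 = 1464 = 24·61
achieved = 15·43/(24·61) = 215/488; |achieved − target| = 0 ≤ 43/9760 ✓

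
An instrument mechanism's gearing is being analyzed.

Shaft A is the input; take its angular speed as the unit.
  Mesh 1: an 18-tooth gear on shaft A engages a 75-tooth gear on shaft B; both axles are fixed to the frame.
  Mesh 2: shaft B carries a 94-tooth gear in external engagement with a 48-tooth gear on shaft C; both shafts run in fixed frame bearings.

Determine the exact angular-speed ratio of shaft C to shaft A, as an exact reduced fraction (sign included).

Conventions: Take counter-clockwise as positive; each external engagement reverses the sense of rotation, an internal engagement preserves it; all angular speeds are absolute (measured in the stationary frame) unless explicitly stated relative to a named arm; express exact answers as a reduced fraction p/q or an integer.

class = fixed-axis compound train [2 meshes; 2 ratios multiply, 2 sense flips]
mesh 1 [18T→75T]: running ratio 6/25, sense −
mesh 2 [94T→48T]: running ratio 47/100, sense +
ω_out/ω_in = 47/100

47/100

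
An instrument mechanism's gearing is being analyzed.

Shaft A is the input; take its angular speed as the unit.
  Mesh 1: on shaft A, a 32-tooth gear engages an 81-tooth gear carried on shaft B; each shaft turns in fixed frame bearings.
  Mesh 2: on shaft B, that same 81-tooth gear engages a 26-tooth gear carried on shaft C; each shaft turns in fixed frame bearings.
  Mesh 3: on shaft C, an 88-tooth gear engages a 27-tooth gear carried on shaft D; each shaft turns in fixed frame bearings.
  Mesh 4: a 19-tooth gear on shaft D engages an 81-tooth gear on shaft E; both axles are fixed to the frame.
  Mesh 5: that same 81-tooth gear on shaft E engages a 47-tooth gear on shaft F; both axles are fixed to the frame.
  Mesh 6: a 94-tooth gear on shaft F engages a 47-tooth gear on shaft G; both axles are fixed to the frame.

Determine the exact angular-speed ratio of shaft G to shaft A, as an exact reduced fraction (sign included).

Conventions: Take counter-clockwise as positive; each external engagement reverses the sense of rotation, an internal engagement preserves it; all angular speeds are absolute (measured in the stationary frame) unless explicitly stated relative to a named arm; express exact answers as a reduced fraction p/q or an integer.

class = fixed-axis compound train [6 meshes; 6 ratios multiply, 6 sense flips]
mesh 1 [32T→81T]: running ratio 32/81, sense −
mesh 2 [81T→26T]: running ratio 16/13, sense +
mesh 3 [88T→27T]: running ratio 1408/351, sense −
mesh 4 [19T→81T]: running ratio 26752/28431, sense +
mesh 5 [81T→47T]: running ratio 26752/16497, sense −
mesh 6 [94T→47T]: running ratio 53504/16497, sense +
ω_out/ω_in = 53504/16497

53504/16497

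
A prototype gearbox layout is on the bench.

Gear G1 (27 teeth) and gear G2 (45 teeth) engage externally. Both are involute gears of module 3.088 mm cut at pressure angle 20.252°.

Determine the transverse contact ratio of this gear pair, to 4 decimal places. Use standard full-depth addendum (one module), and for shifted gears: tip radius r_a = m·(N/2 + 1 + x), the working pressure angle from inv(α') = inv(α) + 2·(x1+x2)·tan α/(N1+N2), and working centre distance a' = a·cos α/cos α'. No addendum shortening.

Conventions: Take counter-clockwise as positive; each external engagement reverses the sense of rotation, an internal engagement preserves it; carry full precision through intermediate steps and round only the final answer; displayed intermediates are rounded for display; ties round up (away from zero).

recognized (one external pair, fixed centres): single-mesh tooth geometry, m = 3.088, N1 = 27, N2 = 45
base radii: r_b1 = 39.110817, r_b2 = 65.184695
tip radii: r_a1 = 44.776000, r_a2 = 72.568000
no profile shift: α' = α, a' = a
action lengths: √(r_a1²−r_b1²) = 21.799867, √(r_a2²−r_b2²) = 31.891538
base pitch p_b = π·m·cos α = 9.101500
CR = (21.799867 + 31.891538 − 111.168000·sin 20.25200°)/9.101500 = 1.671222
contact ratio ≈ 1.6712

1.6712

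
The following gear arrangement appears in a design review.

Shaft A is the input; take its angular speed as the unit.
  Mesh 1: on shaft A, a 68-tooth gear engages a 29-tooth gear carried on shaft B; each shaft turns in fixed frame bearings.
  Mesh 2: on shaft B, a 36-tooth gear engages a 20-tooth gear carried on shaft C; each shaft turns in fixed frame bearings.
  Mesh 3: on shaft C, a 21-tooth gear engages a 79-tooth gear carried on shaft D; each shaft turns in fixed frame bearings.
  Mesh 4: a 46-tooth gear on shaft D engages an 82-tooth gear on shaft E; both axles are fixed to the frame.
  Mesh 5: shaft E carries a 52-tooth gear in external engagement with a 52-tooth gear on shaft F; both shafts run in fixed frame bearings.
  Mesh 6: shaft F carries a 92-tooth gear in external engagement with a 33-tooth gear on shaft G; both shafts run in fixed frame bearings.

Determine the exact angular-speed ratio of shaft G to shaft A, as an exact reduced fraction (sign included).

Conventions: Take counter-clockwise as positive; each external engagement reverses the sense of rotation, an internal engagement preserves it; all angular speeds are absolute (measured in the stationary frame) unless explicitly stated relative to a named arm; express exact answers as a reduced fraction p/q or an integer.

9064944/5166205

class = fixed-axis compound train [6 meshes; 6 ratios multiply, 6 sense flips]
mesh 1 [68T→29T]: running ratio 68/29, sense −
mesh 2 [36T→20T]: running ratio 612/145, sense +
mesh 3 [21T→79T]: running ratio 12852/11455, sense −
mesh 4 [46T→82T]: running ratio 295596/469655, sense +
mesh 5 [52T→52T]: running ratio 295596/469655, sense −
mesh 6 [92T→33T]: running ratio 9064944/5166205, sense +
ω_out/ω_in = 9064944/5166205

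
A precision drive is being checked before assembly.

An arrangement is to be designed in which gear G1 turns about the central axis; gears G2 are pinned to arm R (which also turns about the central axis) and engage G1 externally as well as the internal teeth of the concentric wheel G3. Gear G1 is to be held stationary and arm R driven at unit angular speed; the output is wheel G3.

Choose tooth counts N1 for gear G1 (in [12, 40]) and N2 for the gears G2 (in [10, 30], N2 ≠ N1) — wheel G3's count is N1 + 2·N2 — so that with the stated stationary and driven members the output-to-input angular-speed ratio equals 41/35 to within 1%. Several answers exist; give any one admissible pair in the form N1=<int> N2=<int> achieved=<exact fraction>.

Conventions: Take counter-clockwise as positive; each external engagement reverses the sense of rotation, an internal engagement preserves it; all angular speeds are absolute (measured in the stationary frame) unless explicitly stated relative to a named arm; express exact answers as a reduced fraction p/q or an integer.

topology: planetary set — design target 41/35, arm = carrier (Willis)
Willis with ω_sun = 0: ω_ring/ω_arm = (N1+N3)/N3; set equal to 41/35  ⇒  N3/N1 = 1/(41/35 − 1) = 35/6
N3 = N1 + 2·N2  ⇒  N2/N1 = (N3/N1 − 1)/2 = (35/6 − 1)/2 = 29/12
smallest multiple with N1 ≥ 12 and N2 ≥ 10: k = 1  ⇒  N1 = 1·12 = 12, N2 = 1·29 = 29 (N1 ≤ 40, N2 ≤ 30, N2 ≠ N1 ✓), N3 = 12 + 2·29 = 70
check: (N1+N3)/N3 with N1 = 12, N3 = 70 gives 41/35; |achieved − target| = 0 ≤ 41/3500 ✓

N1=12 N2=29 achieved=41/35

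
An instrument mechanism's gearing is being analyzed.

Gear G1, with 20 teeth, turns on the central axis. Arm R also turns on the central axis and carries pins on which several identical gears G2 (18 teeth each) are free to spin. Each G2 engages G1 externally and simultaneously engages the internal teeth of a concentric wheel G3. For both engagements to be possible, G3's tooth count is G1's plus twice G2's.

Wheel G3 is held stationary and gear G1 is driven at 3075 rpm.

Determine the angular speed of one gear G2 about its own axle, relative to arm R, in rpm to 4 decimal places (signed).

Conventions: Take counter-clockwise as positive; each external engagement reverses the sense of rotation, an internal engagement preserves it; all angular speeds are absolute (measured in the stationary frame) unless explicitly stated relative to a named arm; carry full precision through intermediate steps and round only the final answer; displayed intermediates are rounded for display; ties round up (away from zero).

recognized (axles ride arm R): planetary set, 20/18/56 teeth
normalise by the input: solve with ω_sun = 1, then scale by 3075 rpm
ring teeth: 20 + 2·18 = 56
20(ω_sun−ω_arm) = −56(ω_ring−ω_arm),  ω_ring = 0, ω_sun = 1
20(1−ω_arm) = −56(0−ω_arm)  ⇒  76·ω_arm = 20  ⇒  ω_arm = 5/19
sun–planet mesh: 20·(1−5/19) = −18·(ω_p−ω_arm)  ⇒  ω_p−ω_arm = -140/171
scale: ω_p−ω_arm = -140/171 × 3075 rpm = -2517.5439 rpm

-2517.5439 rpm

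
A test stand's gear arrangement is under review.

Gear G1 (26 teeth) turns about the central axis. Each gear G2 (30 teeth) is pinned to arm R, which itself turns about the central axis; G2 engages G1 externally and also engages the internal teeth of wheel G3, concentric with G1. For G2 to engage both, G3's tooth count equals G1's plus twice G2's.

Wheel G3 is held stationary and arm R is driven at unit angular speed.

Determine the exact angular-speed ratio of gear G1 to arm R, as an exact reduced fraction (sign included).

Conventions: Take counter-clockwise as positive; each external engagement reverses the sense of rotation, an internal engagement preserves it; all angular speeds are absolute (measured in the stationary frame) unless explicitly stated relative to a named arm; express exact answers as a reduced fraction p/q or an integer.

topology: planetary set — G1 26T / G2 30T / G3 86T, arm = carrier (Willis)
ring teeth: 26 + 2·30 = 86
26(ω_sun−ω_arm) = −86(ω_ring−ω_arm),  ω_ring = 0, ω_arm = 1
ω_sun = 1 − (86/26)(0−1) = 56/13
ω_out/ω_in = 56/13

56/13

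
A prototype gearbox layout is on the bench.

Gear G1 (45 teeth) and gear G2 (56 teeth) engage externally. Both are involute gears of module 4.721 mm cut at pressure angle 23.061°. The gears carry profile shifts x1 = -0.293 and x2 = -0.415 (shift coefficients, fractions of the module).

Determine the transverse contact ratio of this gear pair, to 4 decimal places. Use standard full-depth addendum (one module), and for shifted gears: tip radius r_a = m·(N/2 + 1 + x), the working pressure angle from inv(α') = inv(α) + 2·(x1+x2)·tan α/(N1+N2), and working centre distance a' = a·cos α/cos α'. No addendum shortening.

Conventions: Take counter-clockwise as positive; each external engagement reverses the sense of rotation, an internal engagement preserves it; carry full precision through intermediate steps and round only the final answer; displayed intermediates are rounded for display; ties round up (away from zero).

1.7516

class = single-mesh tooth geometry [involute pair 45T × 56T, m = 4.721]
base radii: r_b1 = 97.734084, r_b2 = 121.624637
tip radii: r_a1 = 109.560247, r_a2 = 134.949785
inv(α') = inv(23.061°) + 2·(-0.293-0.415)·tan α/(45+56) = 0.01727281  ⇒  α' = 20.97193°
a' = a·cos α / cos α' = 238.4105·cos 23.061°/cos 20.97193° = 234.920845
action lengths: √(r_a1²−r_b1²) = 49.512590, √(r_a2²−r_b2²) = 58.471292
base pitch p_b = π·m·cos α = 13.646252
CR = (49.512590 + 58.471292 − 234.920845·sin 20.97193°)/13.646252 = 1.751634
contact ratio ≈ 1.7516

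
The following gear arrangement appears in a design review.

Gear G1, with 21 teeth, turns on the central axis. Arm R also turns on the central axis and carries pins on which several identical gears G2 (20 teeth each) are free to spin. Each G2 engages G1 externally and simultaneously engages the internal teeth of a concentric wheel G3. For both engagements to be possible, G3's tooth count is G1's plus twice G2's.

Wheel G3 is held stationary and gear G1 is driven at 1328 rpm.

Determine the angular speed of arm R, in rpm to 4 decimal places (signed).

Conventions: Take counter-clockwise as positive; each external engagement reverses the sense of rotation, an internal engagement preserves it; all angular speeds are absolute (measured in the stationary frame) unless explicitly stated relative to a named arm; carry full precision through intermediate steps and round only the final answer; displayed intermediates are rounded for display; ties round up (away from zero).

+340.0976 rpm

recognized (axles ride arm R): planetary set, 21/20/61 teeth
normalise by the input: solve with ω_sun = 1, then scale by 1328 rpm
ring teeth: 21 + 2·20 = 61
21(ω_sun−ω_arm) = −61(ω_ring−ω_arm),  ω_ring = 0, ω_sun = 1
21(1−ω_arm) = −61(0−ω_arm)  ⇒  82·ω_arm = 21  ⇒  ω_arm = 21/82
scale: ω_arm = 21/82 × 1328 rpm = +340.0976 rpm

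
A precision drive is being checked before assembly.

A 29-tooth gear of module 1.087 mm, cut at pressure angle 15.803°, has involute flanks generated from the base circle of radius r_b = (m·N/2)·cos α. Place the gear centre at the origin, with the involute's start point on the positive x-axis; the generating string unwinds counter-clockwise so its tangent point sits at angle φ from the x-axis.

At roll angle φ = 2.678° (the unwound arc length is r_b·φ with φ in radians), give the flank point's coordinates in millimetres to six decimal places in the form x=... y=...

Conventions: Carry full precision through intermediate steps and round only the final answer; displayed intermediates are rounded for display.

single-mesh involute tooth geometry (29T wheel at module 1.087)
pitch radius r_p = m·N/2 = 1.087·29/2 = 15.761500
base radius r_b = r_p·cos α = 15.761500·cos 15.803° = 15.165774
roll angle φ = 2.678° = 0.04673992 rad
x = r_b·(cos φ + φ·sin φ) = 15.182331
y = r_b·(sin φ − φ·cos φ) = 0.000516

x=15.182331 y=0.000516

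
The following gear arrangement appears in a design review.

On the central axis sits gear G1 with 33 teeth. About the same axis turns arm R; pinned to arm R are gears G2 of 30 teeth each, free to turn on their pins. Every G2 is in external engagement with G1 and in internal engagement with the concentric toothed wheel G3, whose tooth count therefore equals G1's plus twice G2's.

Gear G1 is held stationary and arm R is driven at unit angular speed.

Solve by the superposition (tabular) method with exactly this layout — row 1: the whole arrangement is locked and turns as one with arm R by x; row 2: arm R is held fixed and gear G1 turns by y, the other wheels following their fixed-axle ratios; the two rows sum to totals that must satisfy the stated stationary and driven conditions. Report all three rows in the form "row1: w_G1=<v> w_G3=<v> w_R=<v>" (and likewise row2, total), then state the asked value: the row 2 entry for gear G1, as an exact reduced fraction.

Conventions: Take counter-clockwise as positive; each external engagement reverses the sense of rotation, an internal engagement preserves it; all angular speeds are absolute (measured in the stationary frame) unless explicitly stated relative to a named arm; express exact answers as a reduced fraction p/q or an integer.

planetary set (33T centre, 30T on arm, 93T internal) — Willis relation
row 1 (train locked, turned with arm): all members turn x
row 2 — arm fixed, fixed-axis ratios: sun y, ring −(33/93)·y, arm 0
boundary: total ω_sun = x + y = 0 and total ω_arm = x = 1  ⇒  y = -1, x = 1
row 2 ring = −(33/93)·(-1) = 11/31
totals (row 1 + row 2): sun 1 + (-1) = 0, ring 1 + 11/31 = 42/31, arm 1 + 0 = 1
asked cell (row2, sun) = -1

row1: w_G1=1 w_G3=1 w_R=1
row2: w_G1=-1 w_G3=11/31 w_R=0
total: w_G1=0 w_G3=42/31 w_R=1
asked value: -1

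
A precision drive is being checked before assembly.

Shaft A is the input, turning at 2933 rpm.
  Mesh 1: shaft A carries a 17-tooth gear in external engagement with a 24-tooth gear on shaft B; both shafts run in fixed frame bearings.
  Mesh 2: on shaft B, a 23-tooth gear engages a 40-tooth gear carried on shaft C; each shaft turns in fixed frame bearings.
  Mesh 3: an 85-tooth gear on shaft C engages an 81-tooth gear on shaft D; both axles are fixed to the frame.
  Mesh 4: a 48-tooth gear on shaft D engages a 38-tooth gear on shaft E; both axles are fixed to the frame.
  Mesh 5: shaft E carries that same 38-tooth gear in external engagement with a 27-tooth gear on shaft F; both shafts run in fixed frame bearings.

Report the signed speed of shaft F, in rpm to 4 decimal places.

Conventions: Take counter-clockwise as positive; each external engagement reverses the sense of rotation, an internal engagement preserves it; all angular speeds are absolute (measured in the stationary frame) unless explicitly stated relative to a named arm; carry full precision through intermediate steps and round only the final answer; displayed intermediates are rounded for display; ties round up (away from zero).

-2228.5838 rpm

5-mesh fixed-axis compound train (all bearings frame-fixed)
mesh 1 [17T→24T]: ω = 2933.0000×17/24 = 2077.5417 rpm, sense flips to −
mesh 2 [23T→40T]: ω = 2077.5417×23/40 = 1194.5865 rpm, sense flips to +
mesh 3 [85T→81T]: ω = 1194.5865×85/81 = 1253.5784 rpm, sense flips to −
mesh 4 [48T→38T]: ω = 1253.5784×48/38 = 1583.4674 rpm, sense flips to +
mesh 5 [38T→27T]: ω = 1583.4674×38/27 = 2228.5838 rpm, sense flips to −
signed output speed = -2228.5838 rpm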